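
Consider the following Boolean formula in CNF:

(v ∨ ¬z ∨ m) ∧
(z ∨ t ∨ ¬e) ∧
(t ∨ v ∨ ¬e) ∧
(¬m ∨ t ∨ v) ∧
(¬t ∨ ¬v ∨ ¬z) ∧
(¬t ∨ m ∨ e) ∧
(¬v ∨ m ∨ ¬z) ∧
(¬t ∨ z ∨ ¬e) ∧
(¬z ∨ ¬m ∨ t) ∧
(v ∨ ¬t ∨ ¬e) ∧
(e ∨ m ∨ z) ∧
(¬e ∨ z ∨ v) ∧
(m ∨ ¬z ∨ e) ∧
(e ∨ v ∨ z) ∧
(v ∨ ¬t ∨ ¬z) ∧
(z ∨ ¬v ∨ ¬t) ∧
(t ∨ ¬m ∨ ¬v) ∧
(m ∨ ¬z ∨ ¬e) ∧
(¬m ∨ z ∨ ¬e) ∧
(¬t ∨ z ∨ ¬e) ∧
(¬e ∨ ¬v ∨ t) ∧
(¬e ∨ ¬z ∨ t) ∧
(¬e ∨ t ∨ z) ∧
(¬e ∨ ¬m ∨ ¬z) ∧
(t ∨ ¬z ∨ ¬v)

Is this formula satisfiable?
No

No, the formula is not satisfiable.

No assignment of truth values to the variables can make all 25 clauses true simultaneously.

The formula is UNSAT (unsatisfiable).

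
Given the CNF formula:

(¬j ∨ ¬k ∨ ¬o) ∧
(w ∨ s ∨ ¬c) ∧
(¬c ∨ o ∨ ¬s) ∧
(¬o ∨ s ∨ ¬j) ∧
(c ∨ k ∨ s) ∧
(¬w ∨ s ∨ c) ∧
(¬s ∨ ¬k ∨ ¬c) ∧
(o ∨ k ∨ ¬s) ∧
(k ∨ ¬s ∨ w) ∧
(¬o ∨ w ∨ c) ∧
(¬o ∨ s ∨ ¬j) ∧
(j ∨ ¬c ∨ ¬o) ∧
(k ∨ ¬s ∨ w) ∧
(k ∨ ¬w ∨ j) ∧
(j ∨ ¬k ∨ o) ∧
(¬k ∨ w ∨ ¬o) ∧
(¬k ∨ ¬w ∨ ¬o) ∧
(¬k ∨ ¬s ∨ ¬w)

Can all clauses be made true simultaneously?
Yes

Yes, the formula is satisfiable.

One satisfying assignment is: s=False, o=False, w=False, j=True, c=False, k=True

Verification: With this assignment, all 18 clauses evaluate to true.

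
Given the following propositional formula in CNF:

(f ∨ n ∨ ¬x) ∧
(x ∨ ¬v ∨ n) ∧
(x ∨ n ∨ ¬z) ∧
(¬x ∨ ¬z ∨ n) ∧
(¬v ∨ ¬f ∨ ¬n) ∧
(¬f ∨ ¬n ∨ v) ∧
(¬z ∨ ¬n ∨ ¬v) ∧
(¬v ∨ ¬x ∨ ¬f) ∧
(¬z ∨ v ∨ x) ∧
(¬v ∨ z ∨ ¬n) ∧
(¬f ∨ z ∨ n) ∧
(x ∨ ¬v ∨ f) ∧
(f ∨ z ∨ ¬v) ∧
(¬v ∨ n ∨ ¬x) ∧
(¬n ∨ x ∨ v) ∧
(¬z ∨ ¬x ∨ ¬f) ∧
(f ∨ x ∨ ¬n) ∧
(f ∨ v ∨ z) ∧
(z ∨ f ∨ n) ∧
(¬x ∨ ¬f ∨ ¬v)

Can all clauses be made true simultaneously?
Yes

Yes, the formula is satisfiable.

One satisfying assignment is: z=True, f=False, v=False, x=True, n=True

Verification: With this assignment, all 20 clauses evaluate to true.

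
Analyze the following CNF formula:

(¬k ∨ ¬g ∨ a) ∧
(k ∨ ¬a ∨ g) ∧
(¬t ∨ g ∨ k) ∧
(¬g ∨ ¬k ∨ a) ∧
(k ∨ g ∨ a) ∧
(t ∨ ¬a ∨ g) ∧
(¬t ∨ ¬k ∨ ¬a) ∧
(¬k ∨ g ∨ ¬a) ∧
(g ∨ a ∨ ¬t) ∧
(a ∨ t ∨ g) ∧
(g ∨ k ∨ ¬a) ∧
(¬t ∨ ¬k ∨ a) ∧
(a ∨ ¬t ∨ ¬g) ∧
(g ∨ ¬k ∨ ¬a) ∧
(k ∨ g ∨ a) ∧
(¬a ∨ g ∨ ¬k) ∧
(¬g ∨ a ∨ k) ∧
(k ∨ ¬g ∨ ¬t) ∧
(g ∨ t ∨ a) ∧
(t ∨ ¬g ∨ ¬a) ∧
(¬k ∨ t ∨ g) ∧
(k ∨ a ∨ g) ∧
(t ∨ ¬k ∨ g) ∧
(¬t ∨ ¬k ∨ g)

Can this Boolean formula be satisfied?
No

No, the formula is not satisfiable.

No assignment of truth values to the variables can make all 24 clauses true simultaneously.

The formula is UNSAT (unsatisfiable).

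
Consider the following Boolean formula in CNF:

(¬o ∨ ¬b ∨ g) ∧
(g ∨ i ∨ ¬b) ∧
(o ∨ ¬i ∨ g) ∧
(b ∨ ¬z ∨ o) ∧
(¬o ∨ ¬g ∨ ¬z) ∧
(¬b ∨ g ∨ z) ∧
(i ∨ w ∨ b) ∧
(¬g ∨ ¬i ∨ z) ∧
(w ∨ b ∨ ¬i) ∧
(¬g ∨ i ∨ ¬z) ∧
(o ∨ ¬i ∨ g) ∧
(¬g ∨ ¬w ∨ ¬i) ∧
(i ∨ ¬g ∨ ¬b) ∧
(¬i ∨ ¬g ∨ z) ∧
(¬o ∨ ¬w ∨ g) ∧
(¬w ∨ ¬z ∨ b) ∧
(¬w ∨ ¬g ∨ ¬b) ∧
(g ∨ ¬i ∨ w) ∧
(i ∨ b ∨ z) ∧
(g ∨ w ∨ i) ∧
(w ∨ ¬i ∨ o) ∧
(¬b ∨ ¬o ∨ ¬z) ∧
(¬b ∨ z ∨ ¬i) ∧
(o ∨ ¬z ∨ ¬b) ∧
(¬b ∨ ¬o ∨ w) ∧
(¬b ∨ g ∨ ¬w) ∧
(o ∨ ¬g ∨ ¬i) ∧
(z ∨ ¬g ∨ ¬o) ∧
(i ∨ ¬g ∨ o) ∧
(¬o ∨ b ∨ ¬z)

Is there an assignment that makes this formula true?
No

No, the formula is not satisfiable.

No assignment of truth values to the variables can make all 30 clauses true simultaneously.

The formula is UNSAT (unsatisfiable).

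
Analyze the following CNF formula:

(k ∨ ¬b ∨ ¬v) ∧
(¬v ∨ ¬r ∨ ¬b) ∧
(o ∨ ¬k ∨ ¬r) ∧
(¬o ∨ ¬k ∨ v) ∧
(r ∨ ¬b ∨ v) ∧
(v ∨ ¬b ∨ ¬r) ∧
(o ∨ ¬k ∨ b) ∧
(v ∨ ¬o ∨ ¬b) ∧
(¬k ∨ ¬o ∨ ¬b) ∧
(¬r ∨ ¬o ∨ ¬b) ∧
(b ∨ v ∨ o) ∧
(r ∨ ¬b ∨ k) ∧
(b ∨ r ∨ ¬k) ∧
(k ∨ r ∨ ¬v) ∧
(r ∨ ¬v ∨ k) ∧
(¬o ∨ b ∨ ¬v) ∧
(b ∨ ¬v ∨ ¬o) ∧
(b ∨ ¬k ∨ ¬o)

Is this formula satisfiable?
Yes

Yes, the formula is satisfiable.

One satisfying assignment is: k=False, v=False, r=False, b=False, o=True

Verification: With this assignment, all 18 clauses evaluate to true.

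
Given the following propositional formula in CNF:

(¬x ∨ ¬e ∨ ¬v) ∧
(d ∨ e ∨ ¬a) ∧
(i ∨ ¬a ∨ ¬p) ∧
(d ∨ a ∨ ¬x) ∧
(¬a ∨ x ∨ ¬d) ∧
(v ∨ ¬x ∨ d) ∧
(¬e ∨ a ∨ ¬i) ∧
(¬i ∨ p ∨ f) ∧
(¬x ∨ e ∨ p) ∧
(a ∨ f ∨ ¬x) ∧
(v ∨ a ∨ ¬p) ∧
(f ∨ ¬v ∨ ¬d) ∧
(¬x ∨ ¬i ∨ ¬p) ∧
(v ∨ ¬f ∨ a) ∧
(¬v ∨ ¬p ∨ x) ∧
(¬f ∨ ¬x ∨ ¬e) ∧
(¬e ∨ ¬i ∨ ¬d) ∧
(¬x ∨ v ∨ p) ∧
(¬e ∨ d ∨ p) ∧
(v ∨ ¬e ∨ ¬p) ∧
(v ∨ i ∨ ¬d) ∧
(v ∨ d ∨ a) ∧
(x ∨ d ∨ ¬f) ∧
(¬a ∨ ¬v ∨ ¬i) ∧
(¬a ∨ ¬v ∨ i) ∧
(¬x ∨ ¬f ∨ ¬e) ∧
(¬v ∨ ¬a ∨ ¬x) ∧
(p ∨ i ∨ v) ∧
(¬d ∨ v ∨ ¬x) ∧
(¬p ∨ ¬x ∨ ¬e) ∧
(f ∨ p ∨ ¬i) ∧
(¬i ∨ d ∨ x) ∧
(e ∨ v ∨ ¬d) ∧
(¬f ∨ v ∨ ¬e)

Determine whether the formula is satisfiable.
Yes

Yes, the formula is satisfiable.

One satisfying assignment is: e=False, x=False, d=False, f=False, i=False, v=True, p=False, a=False

Verification: With this assignment, all 34 clauses evaluate to true.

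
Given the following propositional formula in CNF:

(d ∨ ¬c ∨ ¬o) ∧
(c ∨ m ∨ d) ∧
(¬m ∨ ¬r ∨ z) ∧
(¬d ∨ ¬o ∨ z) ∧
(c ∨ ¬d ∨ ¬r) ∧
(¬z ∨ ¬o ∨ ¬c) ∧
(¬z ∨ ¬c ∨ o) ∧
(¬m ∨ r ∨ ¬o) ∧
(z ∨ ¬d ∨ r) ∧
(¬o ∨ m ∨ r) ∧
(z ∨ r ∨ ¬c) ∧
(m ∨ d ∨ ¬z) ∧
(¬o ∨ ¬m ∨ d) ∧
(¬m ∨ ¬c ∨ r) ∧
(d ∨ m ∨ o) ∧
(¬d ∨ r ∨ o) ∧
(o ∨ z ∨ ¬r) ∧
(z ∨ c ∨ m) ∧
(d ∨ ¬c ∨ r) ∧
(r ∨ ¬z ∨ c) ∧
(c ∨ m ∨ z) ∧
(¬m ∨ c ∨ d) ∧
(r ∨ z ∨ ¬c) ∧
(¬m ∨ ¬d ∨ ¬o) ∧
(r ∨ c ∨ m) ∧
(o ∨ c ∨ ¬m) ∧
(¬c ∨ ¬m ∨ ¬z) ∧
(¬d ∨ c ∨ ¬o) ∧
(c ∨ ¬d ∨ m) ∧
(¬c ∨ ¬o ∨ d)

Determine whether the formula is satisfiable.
No

No, the formula is not satisfiable.

No assignment of truth values to the variables can make all 30 clauses true simultaneously.

The formula is UNSAT (unsatisfiable).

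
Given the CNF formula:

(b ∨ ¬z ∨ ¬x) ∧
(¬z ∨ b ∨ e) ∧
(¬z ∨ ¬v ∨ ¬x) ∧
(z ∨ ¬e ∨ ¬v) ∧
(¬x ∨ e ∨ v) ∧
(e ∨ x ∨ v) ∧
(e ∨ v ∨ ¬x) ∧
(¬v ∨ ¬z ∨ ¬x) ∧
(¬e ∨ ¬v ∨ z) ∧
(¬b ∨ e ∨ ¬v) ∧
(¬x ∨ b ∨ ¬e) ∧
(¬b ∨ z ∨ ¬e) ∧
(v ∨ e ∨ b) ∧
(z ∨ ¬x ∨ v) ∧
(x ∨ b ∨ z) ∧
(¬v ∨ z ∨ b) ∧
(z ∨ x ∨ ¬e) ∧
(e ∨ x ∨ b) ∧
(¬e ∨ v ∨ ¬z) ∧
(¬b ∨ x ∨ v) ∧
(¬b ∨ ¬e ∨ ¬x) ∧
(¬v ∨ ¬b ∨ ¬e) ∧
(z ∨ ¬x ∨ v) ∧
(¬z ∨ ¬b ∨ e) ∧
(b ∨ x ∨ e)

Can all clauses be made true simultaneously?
Yes

Yes, the formula is satisfiable.

One satisfying assignment is: v=True, e=True, x=False, b=False, z=True

Verification: With this assignment, all 25 clauses evaluate to true.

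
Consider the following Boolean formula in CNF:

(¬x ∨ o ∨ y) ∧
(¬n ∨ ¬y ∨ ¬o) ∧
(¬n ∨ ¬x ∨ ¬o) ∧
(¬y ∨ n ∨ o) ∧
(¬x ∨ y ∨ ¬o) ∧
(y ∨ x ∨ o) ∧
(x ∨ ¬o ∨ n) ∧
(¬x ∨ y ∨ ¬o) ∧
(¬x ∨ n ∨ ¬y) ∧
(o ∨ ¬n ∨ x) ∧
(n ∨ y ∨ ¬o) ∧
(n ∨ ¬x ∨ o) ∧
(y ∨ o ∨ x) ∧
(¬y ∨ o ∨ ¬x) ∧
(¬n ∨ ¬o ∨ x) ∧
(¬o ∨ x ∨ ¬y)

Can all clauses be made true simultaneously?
No

No, the formula is not satisfiable.

No assignment of truth values to the variables can make all 16 clauses true simultaneously.

The formula is UNSAT (unsatisfiable).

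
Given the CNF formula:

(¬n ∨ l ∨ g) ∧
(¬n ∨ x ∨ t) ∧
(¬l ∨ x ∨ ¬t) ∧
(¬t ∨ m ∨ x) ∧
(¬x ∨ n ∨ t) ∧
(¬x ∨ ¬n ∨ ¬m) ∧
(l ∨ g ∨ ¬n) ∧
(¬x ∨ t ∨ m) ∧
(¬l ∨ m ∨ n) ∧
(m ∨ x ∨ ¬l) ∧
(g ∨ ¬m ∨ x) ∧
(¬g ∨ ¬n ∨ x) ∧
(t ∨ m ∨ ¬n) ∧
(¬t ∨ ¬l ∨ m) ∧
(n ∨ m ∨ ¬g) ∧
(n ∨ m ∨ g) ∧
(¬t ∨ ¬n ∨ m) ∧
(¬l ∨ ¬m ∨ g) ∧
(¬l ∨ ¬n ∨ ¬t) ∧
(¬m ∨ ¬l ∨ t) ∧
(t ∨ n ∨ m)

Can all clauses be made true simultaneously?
Yes

Yes, the formula is satisfiable.

One satisfying assignment is: t=False, g=True, x=False, l=False, m=True, n=False

Verification: With this assignment, all 21 clauses evaluate to true.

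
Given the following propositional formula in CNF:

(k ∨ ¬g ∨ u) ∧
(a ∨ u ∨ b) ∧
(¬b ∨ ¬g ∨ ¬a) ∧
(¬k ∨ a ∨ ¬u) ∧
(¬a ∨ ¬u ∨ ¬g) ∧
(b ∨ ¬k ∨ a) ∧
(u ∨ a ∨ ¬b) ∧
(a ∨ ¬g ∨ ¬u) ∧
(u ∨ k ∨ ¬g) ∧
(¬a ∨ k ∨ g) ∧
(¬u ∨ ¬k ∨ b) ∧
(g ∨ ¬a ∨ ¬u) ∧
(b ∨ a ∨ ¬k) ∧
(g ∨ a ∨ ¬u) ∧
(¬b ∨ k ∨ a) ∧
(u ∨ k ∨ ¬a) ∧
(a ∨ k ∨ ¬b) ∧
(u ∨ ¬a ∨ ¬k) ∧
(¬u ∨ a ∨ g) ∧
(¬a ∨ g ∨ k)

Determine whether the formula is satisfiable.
No

No, the formula is not satisfiable.

No assignment of truth values to the variables can make all 20 clauses true simultaneously.

The formula is UNSAT (unsatisfiable).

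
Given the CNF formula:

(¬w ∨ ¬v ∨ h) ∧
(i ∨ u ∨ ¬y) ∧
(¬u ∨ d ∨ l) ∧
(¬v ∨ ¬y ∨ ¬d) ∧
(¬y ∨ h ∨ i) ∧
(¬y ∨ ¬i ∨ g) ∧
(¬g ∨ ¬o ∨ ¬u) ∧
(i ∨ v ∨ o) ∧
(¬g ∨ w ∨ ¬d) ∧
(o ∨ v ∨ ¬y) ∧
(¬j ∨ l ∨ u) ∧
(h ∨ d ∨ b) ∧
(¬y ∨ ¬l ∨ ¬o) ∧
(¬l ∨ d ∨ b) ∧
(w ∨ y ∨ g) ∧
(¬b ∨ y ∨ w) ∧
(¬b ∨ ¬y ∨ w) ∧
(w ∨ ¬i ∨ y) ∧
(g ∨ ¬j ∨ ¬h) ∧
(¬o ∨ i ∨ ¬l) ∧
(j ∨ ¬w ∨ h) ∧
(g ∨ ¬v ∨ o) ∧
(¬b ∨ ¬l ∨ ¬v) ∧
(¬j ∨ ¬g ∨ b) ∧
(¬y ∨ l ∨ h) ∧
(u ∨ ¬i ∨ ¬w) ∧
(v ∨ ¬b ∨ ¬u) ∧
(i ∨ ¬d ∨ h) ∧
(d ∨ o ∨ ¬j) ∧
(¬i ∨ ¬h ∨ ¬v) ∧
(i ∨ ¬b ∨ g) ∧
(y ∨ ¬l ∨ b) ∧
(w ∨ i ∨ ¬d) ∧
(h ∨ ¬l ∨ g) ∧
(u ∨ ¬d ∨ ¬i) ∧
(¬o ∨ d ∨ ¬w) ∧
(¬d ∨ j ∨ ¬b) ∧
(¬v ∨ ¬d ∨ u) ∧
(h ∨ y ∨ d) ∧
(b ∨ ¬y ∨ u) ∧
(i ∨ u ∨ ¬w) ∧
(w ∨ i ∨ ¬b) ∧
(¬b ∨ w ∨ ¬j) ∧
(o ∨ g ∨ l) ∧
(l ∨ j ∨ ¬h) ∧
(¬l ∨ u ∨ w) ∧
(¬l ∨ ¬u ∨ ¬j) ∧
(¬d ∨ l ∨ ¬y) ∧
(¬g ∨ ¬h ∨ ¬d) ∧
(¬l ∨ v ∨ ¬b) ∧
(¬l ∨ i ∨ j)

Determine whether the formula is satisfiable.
Yes

Yes, the formula is satisfiable.

One satisfying assignment is: d=True, y=False, g=False, o=True, h=False, i=True, v=False, w=True, b=False, j=True, l=False, u=True

Verification: With this assignment, all 51 clauses evaluate to true.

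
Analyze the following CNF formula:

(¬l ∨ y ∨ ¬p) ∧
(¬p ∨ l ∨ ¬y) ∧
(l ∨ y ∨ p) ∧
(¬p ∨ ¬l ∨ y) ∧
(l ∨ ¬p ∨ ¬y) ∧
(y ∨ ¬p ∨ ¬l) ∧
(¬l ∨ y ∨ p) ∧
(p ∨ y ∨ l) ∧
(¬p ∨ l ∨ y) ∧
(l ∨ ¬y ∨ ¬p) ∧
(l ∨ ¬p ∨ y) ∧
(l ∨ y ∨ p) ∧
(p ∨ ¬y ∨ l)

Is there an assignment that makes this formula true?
Yes

Yes, the formula is satisfiable.

One satisfying assignment is: l=True, y=True, p=False

Verification: With this assignment, all 13 clauses evaluate to true.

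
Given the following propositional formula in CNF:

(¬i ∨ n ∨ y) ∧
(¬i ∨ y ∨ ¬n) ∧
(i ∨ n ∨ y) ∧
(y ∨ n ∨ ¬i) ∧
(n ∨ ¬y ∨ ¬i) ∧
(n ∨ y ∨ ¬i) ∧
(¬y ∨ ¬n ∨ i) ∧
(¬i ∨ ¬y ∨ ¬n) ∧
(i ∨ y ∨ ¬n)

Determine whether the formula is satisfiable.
Yes

Yes, the formula is satisfiable.

One satisfying assignment is: y=True, n=False, i=False

Verification: With this assignment, all 9 clauses evaluate to true.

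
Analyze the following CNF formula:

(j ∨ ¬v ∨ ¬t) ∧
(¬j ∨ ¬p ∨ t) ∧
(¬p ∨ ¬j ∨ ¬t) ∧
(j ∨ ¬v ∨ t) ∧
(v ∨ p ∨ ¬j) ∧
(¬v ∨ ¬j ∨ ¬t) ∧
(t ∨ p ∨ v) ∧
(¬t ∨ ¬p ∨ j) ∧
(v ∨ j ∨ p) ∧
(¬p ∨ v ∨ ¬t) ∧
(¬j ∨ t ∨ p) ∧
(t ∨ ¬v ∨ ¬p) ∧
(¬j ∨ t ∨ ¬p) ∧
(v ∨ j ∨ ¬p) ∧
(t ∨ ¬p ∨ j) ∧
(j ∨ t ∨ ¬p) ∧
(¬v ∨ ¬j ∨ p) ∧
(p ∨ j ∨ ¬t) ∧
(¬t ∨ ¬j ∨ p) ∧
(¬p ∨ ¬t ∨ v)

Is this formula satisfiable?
No

No, the formula is not satisfiable.

No assignment of truth values to the variables can make all 20 clauses true simultaneously.

The formula is UNSAT (unsatisfiable).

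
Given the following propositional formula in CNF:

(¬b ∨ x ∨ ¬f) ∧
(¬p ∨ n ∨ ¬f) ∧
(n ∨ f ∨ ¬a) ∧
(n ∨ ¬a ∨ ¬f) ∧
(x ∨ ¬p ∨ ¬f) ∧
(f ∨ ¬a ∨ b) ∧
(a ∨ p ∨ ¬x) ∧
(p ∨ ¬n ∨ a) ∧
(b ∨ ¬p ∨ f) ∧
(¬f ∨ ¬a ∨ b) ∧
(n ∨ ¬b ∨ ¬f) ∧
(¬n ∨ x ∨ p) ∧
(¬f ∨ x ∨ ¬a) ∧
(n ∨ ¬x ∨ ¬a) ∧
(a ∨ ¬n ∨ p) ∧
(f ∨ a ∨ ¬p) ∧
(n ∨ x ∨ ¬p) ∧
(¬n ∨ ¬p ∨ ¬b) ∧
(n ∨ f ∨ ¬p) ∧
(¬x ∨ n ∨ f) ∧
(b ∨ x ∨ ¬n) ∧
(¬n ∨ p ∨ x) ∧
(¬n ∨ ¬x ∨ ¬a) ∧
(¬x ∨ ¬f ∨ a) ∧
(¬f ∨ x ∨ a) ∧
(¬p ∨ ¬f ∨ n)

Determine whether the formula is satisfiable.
Yes

Yes, the formula is satisfiable.

One satisfying assignment is: p=False, a=False, b=False, f=False, n=False, x=False

Verification: With this assignment, all 26 clauses evaluate to true.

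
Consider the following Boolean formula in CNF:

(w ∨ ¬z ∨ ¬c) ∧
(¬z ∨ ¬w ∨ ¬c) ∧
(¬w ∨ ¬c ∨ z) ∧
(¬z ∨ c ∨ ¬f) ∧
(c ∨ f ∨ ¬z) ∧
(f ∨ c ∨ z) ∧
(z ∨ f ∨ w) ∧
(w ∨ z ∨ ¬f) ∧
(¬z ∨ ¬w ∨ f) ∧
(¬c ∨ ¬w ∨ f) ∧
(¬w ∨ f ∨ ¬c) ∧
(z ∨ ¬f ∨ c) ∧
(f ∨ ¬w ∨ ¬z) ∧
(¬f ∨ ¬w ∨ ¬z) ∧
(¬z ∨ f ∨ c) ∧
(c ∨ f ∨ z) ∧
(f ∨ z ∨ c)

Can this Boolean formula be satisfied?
No

No, the formula is not satisfiable.

No assignment of truth values to the variables can make all 17 clauses true simultaneously.

The formula is UNSAT (unsatisfiable).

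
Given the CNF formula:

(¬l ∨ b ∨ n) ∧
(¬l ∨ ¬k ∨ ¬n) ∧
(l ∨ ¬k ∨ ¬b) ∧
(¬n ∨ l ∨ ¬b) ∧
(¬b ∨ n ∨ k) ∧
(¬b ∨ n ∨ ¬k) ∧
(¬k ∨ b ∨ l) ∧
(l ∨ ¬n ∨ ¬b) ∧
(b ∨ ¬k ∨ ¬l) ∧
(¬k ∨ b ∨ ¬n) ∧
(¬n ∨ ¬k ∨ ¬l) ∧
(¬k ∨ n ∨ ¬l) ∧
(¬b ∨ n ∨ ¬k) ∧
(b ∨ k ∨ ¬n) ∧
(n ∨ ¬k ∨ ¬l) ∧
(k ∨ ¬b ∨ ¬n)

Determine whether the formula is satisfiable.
Yes

Yes, the formula is satisfiable.

One satisfying assignment is: l=False, k=False, n=False, b=False

Verification: With this assignment, all 16 clauses evaluate to true.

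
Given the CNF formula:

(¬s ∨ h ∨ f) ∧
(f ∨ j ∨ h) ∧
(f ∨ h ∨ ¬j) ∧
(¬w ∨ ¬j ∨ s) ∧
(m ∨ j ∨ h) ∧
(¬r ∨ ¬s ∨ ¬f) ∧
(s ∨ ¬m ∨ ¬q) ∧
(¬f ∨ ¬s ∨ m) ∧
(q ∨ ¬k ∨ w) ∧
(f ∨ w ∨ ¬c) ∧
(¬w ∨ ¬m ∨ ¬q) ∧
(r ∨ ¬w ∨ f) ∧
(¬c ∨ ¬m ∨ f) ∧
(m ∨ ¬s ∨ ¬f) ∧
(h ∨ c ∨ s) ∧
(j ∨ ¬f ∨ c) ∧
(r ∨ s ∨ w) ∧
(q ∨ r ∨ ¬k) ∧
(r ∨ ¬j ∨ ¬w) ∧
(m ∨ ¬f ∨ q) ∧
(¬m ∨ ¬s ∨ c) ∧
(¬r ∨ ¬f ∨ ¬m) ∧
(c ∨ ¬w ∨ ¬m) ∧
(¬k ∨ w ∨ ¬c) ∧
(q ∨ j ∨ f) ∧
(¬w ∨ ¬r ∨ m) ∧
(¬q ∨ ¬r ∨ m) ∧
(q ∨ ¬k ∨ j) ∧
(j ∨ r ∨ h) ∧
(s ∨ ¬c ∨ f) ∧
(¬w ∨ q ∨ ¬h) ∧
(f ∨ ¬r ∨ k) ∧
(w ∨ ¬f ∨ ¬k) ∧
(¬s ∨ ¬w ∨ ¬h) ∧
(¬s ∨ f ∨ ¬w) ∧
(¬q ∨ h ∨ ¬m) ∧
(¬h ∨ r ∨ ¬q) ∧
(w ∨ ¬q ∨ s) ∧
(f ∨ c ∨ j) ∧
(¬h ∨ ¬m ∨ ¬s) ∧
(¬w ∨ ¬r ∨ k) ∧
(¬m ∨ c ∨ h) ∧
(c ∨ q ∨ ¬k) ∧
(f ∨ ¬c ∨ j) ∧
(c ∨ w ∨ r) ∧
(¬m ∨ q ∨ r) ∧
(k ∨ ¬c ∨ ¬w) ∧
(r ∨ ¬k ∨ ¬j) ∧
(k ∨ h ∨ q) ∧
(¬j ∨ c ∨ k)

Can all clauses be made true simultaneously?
No

No, the formula is not satisfiable.

No assignment of truth values to the variables can make all 50 clauses true simultaneously.

The formula is UNSAT (unsatisfiable).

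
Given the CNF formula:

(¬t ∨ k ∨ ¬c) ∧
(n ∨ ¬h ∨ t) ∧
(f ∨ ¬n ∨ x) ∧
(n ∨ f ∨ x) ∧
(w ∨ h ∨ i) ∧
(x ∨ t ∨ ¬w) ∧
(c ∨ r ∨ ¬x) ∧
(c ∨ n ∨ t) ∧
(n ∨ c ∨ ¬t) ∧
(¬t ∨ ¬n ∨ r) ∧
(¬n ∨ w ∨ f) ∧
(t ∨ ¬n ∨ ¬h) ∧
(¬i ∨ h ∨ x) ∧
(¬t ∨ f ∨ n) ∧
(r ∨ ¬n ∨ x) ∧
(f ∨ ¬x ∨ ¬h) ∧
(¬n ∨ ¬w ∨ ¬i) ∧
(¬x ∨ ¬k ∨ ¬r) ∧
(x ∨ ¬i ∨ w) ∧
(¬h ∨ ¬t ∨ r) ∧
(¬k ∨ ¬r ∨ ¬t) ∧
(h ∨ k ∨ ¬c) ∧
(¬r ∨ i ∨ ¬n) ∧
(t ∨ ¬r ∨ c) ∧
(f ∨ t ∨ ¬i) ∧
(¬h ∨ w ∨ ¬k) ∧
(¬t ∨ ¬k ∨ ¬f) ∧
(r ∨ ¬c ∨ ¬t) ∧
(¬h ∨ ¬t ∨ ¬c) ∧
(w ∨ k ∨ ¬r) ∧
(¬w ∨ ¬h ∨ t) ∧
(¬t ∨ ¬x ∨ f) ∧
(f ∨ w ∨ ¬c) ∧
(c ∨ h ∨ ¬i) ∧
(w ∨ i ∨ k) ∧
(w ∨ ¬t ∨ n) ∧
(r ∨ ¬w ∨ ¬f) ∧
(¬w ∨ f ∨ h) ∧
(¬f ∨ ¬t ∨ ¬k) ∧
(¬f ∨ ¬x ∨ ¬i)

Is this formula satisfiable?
No

No, the formula is not satisfiable.

No assignment of truth values to the variables can make all 40 clauses true simultaneously.

The formula is UNSAT (unsatisfiable).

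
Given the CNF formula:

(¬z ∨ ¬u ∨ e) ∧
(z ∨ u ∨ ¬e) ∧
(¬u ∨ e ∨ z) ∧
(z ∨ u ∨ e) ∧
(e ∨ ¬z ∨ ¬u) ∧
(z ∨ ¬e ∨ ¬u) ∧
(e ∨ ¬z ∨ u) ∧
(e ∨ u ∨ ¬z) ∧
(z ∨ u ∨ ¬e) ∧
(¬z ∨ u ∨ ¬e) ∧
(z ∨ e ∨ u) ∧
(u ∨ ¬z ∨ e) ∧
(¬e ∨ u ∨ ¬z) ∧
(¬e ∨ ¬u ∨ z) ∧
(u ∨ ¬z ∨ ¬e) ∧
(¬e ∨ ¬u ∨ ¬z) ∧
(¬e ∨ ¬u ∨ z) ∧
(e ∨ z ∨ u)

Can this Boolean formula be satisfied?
No

No, the formula is not satisfiable.

No assignment of truth values to the variables can make all 18 clauses true simultaneously.

The formula is UNSAT (unsatisfiable).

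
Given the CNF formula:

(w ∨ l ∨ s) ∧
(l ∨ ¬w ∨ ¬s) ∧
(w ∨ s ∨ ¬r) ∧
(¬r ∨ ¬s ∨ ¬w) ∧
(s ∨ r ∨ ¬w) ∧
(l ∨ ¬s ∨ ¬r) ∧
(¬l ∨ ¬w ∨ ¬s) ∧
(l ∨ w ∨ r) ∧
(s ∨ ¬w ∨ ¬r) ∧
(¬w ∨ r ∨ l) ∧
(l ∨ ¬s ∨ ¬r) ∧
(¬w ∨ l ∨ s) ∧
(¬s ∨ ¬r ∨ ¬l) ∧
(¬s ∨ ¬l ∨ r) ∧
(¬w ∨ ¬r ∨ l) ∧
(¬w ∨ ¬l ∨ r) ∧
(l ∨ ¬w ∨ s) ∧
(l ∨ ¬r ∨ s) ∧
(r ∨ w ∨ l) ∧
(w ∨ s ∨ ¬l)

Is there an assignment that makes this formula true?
No

No, the formula is not satisfiable.

No assignment of truth values to the variables can make all 20 clauses true simultaneously.

The formula is UNSAT (unsatisfiable).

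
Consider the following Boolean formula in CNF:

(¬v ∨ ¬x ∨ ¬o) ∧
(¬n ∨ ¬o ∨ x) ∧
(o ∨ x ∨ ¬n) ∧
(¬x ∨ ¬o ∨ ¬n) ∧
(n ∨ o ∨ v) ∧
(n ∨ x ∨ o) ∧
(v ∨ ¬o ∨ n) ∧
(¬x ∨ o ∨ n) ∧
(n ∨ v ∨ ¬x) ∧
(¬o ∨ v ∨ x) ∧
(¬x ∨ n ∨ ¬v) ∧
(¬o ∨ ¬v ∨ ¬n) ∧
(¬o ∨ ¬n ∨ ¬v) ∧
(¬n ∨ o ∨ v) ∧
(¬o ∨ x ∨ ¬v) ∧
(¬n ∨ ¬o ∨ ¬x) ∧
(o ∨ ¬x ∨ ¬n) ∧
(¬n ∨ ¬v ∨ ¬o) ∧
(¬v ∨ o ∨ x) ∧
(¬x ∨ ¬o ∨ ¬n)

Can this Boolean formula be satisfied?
No

No, the formula is not satisfiable.

No assignment of truth values to the variables can make all 20 clauses true simultaneously.

The formula is UNSAT (unsatisfiable).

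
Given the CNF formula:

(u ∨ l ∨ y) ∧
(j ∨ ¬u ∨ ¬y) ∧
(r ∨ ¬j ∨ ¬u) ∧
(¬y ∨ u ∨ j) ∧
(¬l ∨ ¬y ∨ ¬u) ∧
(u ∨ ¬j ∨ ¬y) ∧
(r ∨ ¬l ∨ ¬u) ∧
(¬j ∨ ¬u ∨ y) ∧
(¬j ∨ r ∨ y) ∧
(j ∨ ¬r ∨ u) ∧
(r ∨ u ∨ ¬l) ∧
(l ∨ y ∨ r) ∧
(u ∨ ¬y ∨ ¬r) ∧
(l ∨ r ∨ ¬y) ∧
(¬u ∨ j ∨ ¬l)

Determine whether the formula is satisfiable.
Yes

Yes, the formula is satisfiable.

One satisfying assignment is: l=True, y=False, r=True, j=True, u=False

Verification: With this assignment, all 15 clauses evaluate to true.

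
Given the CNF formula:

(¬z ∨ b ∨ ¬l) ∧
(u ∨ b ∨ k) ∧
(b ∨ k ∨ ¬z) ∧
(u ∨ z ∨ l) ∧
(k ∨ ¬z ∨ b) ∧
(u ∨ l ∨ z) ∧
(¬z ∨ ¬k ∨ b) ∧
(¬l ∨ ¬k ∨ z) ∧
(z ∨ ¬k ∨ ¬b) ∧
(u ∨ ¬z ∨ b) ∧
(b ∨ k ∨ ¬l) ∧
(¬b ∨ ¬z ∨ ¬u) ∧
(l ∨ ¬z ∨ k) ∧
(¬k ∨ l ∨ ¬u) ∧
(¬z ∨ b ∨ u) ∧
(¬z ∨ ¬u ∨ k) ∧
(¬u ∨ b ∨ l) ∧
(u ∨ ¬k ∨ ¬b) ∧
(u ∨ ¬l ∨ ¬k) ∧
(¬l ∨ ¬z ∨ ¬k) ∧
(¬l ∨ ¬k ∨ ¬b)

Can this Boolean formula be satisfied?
Yes

Yes, the formula is satisfiable.

One satisfying assignment is: u=True, k=False, l=False, b=True, z=False

Verification: With this assignment, all 21 clauses evaluate to true.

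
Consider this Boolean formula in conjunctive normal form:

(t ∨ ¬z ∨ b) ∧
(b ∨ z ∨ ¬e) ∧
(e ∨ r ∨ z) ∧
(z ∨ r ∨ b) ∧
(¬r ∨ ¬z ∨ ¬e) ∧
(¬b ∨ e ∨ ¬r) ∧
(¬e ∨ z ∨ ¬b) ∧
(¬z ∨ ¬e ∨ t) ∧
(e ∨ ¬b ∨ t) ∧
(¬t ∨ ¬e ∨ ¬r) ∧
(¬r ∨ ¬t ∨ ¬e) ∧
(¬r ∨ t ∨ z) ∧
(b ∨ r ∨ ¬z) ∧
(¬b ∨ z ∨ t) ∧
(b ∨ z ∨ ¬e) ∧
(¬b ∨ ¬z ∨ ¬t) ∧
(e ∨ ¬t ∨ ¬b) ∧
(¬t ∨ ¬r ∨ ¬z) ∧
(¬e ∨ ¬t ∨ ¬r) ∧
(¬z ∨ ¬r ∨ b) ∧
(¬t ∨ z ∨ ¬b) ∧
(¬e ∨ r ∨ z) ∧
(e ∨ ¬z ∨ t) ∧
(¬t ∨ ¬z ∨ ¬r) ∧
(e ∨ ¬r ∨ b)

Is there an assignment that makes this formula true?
No

No, the formula is not satisfiable.

No assignment of truth values to the variables can make all 25 clauses true simultaneously.

The formula is UNSAT (unsatisfiable).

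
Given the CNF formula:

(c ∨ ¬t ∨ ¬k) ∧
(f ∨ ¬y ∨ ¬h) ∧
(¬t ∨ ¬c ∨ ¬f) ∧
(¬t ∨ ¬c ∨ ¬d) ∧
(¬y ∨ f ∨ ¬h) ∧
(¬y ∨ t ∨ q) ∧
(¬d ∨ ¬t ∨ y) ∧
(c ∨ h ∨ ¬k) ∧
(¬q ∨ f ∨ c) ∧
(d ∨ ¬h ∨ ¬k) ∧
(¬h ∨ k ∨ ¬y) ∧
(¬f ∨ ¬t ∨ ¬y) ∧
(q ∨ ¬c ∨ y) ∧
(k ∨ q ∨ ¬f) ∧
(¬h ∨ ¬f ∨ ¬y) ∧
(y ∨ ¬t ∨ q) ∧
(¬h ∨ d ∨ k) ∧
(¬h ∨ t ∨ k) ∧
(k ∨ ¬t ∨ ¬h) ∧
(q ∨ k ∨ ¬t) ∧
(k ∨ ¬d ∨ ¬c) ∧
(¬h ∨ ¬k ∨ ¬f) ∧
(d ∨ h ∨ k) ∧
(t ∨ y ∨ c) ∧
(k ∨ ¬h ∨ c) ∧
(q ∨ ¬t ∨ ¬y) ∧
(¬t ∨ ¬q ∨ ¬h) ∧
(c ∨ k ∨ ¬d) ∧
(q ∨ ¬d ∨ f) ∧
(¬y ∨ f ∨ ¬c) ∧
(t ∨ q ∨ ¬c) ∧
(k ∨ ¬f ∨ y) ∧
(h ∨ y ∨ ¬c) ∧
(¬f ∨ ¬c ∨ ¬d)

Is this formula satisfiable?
Yes

Yes, the formula is satisfiable.

One satisfying assignment is: y=False, h=True, f=False, k=True, d=True, q=True, c=True, t=False

Verification: With this assignment, all 34 clauses evaluate to true.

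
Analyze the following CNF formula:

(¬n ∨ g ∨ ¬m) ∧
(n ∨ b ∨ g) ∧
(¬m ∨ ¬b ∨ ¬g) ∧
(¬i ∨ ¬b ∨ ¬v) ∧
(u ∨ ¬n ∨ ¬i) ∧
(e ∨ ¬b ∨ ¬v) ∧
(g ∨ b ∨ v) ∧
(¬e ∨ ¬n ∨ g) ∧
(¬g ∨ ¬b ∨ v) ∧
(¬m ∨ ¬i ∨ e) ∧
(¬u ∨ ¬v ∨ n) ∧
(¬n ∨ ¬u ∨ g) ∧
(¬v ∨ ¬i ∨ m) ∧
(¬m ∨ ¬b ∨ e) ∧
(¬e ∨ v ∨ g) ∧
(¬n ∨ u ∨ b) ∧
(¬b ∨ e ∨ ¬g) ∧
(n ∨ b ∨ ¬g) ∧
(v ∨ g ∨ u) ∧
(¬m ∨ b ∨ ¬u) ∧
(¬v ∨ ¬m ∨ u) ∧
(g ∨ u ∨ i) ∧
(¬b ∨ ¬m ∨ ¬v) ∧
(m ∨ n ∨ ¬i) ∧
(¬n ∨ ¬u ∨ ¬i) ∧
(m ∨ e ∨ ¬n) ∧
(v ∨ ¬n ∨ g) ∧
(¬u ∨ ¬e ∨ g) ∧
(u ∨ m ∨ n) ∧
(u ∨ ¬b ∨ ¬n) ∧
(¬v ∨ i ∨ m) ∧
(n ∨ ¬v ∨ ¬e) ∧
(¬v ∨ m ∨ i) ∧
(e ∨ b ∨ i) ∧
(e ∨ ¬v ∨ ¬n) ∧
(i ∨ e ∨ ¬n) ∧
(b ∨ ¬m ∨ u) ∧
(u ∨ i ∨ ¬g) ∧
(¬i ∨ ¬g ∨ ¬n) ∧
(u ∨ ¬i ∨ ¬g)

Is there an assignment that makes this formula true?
Yes

Yes, the formula is satisfiable.

One satisfying assignment is: n=True, b=False, g=True, m=False, v=False, i=False, e=True, u=True

Verification: With this assignment, all 40 clauses evaluate to true.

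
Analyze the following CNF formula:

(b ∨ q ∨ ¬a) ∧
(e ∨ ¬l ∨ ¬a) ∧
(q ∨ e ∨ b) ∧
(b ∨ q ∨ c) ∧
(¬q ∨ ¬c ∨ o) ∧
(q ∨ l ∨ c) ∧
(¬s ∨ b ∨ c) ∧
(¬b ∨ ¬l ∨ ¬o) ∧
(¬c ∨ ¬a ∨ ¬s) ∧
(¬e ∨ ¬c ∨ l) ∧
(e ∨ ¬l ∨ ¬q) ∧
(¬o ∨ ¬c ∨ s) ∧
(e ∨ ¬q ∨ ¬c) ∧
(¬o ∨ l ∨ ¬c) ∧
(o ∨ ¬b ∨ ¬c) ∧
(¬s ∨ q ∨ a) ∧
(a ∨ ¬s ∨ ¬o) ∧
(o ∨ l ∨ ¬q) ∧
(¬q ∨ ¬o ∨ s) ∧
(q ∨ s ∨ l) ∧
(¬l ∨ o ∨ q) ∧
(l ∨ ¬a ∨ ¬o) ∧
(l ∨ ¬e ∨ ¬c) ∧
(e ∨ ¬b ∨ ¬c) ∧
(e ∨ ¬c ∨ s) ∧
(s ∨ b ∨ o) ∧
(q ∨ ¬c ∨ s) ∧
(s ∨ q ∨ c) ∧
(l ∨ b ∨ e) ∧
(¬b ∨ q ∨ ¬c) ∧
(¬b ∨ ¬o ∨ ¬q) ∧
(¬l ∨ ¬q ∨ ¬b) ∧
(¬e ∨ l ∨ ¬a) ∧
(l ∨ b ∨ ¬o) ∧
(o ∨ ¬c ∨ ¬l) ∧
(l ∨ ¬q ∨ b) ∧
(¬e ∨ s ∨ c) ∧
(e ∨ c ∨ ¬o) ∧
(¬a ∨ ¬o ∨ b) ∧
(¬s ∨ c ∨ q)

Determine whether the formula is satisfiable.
No

No, the formula is not satisfiable.

No assignment of truth values to the variables can make all 40 clauses true simultaneously.

The formula is UNSAT (unsatisfiable).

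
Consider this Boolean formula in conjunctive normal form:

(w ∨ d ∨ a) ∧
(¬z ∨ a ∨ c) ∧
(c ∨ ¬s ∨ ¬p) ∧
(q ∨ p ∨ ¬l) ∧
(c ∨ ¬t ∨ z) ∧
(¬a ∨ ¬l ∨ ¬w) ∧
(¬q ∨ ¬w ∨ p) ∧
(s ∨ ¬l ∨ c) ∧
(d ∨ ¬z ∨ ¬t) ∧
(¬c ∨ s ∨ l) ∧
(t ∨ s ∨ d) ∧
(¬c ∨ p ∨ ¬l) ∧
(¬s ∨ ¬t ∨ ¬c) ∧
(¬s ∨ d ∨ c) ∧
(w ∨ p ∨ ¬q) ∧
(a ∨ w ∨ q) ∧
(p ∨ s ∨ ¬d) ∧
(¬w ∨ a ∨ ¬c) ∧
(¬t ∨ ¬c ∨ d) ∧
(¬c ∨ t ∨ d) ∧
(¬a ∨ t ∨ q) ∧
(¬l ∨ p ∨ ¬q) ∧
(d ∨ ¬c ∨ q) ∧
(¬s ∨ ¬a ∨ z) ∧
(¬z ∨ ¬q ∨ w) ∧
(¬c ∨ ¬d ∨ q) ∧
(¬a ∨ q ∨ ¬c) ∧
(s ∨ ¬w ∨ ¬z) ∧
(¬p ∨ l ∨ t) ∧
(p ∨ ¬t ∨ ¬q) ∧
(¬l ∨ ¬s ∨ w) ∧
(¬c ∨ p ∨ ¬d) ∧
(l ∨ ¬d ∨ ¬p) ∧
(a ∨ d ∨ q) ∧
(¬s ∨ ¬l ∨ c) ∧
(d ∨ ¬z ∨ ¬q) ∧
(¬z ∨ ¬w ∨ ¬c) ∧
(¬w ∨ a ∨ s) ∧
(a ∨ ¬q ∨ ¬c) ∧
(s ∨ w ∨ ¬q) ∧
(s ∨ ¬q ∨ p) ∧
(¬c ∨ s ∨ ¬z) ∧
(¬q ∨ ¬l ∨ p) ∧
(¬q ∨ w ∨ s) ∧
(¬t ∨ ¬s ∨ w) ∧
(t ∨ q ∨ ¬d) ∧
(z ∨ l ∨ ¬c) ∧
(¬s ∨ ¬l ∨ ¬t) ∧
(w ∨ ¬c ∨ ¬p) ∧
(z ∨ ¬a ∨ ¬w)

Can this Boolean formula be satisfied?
Yes

Yes, the formula is satisfiable.

One satisfying assignment is: t=True, l=False, q=False, w=True, z=True, s=True, c=False, d=True, a=True, p=False

Verification: With this assignment, all 50 clauses evaluate to true.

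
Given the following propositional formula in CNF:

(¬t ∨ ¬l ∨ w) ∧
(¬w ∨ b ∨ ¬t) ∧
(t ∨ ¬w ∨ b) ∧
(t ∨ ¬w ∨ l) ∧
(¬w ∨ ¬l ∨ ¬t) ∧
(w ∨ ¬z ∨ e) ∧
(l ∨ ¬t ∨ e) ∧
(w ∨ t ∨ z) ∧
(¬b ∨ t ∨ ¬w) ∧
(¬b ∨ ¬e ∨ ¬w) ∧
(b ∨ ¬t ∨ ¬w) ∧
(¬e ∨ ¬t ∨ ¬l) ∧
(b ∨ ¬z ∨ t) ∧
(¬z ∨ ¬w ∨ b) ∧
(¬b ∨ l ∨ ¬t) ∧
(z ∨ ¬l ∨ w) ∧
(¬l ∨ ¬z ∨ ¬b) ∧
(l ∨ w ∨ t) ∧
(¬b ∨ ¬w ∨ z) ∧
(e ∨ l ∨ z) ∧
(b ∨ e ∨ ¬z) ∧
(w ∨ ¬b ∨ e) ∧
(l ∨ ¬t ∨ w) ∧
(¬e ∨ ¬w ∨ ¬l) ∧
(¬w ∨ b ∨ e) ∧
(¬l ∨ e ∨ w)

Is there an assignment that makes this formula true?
No

No, the formula is not satisfiable.

No assignment of truth values to the variables can make all 26 clauses true simultaneously.

The formula is UNSAT (unsatisfiable).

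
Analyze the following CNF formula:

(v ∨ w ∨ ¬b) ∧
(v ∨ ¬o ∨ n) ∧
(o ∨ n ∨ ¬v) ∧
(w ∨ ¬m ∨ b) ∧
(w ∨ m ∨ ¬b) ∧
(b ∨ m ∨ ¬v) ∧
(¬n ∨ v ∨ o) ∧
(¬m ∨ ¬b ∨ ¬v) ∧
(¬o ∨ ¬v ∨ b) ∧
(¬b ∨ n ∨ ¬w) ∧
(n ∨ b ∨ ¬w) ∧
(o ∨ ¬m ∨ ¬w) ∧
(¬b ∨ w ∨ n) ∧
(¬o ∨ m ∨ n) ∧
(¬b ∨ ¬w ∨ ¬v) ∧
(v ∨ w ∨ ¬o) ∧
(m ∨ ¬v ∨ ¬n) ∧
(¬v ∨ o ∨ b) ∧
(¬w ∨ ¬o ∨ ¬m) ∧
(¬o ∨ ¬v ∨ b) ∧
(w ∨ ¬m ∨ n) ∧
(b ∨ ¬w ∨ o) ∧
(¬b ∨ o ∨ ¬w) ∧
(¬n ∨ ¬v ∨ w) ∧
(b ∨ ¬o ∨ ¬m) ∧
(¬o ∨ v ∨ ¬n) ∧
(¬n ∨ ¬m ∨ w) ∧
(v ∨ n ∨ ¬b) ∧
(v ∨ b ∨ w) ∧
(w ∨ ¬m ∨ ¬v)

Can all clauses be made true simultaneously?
No

No, the formula is not satisfiable.

No assignment of truth values to the variables can make all 30 clauses true simultaneously.

The formula is UNSAT (unsatisfiable).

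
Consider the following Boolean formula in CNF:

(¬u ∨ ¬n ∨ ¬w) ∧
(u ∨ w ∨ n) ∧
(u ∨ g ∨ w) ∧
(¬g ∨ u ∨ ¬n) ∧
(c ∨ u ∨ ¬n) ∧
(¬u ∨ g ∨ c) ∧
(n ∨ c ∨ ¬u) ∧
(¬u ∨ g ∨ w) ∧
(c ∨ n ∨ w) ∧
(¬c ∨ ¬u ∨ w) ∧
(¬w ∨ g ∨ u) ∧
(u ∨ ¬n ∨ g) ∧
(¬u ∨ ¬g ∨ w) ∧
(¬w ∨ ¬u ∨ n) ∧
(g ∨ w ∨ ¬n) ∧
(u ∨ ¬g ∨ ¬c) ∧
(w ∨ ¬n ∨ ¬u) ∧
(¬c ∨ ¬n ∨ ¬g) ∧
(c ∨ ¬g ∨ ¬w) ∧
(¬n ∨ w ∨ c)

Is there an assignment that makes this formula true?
No

No, the formula is not satisfiable.

No assignment of truth values to the variables can make all 20 clauses true simultaneously.

The formula is UNSAT (unsatisfiable).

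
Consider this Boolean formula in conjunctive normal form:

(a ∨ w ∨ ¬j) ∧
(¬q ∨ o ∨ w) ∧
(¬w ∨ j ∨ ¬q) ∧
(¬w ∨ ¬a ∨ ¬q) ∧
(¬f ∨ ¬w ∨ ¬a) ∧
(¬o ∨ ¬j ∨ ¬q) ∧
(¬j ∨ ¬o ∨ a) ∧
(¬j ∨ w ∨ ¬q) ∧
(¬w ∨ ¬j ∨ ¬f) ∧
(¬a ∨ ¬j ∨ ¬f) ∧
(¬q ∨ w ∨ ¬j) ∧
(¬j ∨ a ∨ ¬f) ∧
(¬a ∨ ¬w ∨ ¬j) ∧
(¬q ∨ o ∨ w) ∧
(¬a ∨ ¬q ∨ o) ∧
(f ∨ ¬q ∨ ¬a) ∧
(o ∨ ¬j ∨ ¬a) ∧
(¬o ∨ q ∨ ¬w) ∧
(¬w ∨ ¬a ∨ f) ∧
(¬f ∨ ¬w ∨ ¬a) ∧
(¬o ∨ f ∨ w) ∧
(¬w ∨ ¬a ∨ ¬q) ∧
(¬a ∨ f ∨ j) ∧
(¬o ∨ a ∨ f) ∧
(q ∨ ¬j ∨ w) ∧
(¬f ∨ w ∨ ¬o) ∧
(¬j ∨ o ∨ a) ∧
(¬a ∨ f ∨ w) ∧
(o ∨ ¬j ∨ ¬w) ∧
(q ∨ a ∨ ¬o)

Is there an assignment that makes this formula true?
Yes

Yes, the formula is satisfiable.

One satisfying assignment is: w=False, q=False, j=False, f=False, a=False, o=False

Verification: With this assignment, all 30 clauses evaluate to true.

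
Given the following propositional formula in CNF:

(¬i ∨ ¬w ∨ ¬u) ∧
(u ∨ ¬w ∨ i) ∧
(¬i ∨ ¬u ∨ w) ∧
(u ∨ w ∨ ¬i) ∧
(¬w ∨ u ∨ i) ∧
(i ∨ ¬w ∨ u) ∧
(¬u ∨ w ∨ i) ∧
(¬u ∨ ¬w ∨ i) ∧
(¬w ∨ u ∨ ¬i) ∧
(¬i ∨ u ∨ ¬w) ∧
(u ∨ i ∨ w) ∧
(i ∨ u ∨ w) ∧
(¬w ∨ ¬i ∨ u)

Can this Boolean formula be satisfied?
No

No, the formula is not satisfiable.

No assignment of truth values to the variables can make all 13 clauses true simultaneously.

The formula is UNSAT (unsatisfiable).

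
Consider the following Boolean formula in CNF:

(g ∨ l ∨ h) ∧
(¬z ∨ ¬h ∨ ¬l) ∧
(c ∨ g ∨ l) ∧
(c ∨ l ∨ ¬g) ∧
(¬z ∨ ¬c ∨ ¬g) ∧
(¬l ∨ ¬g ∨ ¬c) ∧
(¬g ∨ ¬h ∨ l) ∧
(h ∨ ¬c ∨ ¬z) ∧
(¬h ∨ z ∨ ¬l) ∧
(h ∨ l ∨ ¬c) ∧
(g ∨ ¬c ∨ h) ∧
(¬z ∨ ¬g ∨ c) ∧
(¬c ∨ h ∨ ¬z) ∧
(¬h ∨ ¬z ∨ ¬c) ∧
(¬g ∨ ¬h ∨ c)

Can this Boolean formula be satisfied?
Yes

Yes, the formula is satisfiable.

One satisfying assignment is: h=False, c=False, g=False, l=True, z=False

Verification: With this assignment, all 15 clauses evaluate to true.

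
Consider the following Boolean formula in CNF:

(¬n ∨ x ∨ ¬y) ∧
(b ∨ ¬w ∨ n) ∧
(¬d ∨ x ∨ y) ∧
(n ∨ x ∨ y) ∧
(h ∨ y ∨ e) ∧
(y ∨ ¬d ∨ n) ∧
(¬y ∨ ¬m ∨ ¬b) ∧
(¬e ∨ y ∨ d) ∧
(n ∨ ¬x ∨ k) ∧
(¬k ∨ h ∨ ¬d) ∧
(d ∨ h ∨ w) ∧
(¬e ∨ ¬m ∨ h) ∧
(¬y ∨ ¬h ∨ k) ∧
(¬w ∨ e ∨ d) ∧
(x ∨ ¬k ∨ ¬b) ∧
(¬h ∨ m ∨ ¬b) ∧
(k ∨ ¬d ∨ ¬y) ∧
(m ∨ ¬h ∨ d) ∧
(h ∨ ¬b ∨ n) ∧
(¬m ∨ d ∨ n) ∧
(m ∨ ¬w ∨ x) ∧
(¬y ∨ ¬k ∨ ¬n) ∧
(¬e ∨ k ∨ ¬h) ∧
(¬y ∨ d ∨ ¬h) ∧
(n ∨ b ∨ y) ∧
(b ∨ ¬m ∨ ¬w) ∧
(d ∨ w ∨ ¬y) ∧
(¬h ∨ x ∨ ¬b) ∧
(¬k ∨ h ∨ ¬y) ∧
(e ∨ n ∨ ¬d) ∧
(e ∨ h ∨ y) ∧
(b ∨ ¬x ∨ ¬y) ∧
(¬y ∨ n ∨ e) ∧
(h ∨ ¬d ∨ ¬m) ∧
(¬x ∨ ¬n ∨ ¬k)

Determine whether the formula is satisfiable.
Yes

Yes, the formula is satisfiable.

One satisfying assignment is: x=True, d=True, w=True, n=True, k=False, e=False, m=False, y=False, b=False, h=True

Verification: With this assignment, all 35 clauses evaluate to true.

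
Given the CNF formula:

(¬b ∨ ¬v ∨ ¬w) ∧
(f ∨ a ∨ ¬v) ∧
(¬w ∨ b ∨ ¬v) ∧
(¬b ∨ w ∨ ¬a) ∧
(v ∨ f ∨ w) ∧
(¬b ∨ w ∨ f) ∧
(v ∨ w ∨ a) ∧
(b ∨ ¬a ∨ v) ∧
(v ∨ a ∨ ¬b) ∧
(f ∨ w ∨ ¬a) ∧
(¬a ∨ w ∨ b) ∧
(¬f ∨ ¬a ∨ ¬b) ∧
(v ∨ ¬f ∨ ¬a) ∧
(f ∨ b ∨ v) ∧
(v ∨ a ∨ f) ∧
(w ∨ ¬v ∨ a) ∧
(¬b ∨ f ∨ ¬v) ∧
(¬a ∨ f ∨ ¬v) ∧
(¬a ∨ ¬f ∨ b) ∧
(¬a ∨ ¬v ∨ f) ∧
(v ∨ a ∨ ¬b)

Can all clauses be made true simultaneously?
Yes

Yes, the formula is satisfiable.

One satisfying assignment is: f=True, v=False, w=True, a=False, b=False

Verification: With this assignment, all 21 clauses evaluate to true.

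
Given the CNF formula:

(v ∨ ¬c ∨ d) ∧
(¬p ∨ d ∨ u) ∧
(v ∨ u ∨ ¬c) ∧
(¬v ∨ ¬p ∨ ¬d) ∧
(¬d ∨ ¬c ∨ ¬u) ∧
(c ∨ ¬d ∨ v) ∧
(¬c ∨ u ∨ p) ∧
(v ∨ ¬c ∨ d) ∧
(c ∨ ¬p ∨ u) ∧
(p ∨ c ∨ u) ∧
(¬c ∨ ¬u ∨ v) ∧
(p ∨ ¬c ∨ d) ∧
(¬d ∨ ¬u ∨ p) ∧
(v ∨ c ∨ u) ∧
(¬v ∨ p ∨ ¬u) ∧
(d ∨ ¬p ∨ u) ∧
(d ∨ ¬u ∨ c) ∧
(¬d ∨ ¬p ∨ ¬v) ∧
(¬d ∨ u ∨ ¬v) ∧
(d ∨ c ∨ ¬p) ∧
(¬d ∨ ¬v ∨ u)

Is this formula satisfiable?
Yes

Yes, the formula is satisfiable.

One satisfying assignment is: d=False, p=True, u=True, c=True, v=True

Verification: With this assignment, all 21 clauses evaluate to true.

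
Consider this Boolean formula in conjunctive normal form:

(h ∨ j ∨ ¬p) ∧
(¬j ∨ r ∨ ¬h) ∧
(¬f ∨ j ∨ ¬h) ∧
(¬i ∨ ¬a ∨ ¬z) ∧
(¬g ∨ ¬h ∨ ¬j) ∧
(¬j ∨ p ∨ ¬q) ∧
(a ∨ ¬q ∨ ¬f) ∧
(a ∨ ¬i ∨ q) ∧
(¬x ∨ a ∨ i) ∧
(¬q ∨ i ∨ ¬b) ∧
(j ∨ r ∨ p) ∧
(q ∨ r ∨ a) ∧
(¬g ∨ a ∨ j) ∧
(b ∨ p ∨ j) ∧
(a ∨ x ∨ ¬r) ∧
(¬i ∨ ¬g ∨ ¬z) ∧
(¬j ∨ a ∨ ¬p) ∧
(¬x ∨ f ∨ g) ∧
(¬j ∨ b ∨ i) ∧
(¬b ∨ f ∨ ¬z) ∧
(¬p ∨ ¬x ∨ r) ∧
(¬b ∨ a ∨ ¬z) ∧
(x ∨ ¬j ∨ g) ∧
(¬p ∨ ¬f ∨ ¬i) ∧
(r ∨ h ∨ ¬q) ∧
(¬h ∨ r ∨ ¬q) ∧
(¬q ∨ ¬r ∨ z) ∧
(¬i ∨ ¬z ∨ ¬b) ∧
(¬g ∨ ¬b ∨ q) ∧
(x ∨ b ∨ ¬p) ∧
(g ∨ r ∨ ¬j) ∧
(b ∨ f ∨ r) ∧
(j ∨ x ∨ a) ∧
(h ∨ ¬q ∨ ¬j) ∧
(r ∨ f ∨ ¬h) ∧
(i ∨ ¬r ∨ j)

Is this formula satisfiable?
Yes

Yes, the formula is satisfiable.

One satisfying assignment is: q=False, j=True, i=True, z=False, f=False, g=True, x=False, h=False, r=True, p=False, b=False, a=True

Verification: With this assignment, all 36 clauses evaluate to true.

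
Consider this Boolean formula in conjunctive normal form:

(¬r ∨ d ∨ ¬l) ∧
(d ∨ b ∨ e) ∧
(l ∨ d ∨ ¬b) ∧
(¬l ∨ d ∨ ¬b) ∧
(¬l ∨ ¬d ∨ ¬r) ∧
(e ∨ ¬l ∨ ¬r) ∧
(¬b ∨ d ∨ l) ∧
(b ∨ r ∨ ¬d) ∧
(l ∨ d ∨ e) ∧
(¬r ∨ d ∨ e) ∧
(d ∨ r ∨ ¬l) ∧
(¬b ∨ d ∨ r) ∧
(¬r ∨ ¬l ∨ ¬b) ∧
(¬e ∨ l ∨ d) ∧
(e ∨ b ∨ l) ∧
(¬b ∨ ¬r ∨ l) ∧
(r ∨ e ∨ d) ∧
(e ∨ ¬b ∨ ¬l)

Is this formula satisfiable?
Yes

Yes, the formula is satisfiable.

One satisfying assignment is: b=True, d=True, e=False, l=False, r=False

Verification: With this assignment, all 18 clauses evaluate to true.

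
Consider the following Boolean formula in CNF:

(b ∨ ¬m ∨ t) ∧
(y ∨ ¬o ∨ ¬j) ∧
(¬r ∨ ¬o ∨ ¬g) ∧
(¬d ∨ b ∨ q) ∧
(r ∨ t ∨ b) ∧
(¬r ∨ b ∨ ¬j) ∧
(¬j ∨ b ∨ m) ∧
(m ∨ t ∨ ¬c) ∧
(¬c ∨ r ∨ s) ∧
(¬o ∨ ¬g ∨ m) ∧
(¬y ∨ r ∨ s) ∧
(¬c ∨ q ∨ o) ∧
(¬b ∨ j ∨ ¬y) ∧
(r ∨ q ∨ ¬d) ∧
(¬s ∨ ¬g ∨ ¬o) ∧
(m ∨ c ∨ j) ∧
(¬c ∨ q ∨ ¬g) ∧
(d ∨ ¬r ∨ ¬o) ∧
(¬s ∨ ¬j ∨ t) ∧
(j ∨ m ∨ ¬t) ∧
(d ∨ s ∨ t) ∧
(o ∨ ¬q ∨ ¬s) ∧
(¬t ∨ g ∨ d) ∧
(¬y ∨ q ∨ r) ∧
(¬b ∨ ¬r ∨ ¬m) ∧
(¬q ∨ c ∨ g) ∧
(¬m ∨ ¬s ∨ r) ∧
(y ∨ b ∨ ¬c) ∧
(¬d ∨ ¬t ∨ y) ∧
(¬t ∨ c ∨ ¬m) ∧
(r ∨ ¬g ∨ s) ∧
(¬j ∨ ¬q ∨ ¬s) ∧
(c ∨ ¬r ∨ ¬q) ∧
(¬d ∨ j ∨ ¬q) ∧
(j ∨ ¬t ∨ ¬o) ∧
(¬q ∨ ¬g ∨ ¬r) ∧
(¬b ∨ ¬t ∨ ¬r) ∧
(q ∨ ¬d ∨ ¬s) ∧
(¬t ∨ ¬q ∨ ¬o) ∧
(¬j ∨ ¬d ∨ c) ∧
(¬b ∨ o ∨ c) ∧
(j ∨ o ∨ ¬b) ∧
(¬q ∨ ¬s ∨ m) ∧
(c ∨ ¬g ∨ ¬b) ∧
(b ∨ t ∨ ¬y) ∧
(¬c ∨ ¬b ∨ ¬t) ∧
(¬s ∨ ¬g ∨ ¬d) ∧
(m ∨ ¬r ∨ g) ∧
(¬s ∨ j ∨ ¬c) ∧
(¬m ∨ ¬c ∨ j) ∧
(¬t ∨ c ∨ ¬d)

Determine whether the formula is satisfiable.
No

No, the formula is not satisfiable.

No assignment of truth values to the variables can make all 51 clauses true simultaneously.

The formula is UNSAT (unsatisfiable).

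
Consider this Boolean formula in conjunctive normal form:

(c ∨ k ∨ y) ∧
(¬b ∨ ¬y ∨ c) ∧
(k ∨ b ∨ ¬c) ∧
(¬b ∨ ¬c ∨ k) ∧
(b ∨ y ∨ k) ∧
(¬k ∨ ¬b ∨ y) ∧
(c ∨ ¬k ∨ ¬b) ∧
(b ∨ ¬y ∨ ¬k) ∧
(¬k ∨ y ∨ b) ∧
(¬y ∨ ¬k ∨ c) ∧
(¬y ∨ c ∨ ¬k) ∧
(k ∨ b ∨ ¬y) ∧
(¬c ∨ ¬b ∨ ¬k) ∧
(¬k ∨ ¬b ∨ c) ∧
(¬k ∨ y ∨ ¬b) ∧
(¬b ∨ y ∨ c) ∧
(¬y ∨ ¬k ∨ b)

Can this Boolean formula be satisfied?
No

No, the formula is not satisfiable.

No assignment of truth values to the variables can make all 17 clauses true simultaneously.

The formula is UNSAT (unsatisfiable).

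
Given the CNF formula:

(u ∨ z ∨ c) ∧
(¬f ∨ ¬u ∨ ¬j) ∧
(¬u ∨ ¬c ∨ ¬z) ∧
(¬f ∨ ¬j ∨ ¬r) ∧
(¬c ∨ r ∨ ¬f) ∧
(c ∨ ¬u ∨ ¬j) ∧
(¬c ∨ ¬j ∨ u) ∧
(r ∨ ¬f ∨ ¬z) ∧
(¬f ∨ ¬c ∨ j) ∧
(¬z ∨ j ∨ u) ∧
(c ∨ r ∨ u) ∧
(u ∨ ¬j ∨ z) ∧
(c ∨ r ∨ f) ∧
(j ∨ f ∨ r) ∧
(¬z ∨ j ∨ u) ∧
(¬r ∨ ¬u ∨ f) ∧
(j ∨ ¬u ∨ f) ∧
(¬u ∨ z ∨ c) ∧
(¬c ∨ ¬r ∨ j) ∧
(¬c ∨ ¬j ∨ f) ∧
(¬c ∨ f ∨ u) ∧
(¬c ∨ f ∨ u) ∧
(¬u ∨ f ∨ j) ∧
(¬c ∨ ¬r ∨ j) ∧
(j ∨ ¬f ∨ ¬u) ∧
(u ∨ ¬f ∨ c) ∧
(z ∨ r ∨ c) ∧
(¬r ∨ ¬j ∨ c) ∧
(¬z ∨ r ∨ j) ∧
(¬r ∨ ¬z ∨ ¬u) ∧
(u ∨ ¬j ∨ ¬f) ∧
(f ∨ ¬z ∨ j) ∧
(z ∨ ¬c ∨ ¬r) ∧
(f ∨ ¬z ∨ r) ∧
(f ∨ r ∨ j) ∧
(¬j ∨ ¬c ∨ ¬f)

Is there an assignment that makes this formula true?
No

No, the formula is not satisfiable.

No assignment of truth values to the variables can make all 36 clauses true simultaneously.

The formula is UNSAT (unsatisfiable).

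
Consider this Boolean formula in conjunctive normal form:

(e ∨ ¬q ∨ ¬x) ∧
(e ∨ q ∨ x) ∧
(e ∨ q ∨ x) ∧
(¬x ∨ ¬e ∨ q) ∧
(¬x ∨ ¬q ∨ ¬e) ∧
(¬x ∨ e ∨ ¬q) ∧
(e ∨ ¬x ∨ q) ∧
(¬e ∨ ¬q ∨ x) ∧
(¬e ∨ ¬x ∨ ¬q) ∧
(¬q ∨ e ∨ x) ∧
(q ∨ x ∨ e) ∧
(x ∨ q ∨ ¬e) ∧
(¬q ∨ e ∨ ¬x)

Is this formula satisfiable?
No

No, the formula is not satisfiable.

No assignment of truth values to the variables can make all 13 clauses true simultaneously.

The formula is UNSAT (unsatisfiable).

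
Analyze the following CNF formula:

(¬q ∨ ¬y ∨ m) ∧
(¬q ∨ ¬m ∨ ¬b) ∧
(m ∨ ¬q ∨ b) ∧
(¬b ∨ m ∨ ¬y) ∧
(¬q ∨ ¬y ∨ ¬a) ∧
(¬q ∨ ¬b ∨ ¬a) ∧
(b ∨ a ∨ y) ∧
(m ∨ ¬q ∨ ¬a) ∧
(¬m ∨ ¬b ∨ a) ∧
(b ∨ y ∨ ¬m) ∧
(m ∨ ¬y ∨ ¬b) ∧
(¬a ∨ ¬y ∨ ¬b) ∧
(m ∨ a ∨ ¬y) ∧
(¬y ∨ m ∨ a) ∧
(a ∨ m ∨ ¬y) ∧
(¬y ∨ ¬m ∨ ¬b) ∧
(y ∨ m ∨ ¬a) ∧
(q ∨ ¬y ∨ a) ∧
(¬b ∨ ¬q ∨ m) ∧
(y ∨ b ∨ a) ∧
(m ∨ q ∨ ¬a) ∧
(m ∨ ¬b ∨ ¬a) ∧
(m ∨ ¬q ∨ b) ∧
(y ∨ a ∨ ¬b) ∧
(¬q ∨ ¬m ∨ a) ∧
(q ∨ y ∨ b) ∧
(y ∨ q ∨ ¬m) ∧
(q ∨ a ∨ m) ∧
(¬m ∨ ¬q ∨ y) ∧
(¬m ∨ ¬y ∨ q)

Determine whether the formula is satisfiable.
No

No, the formula is not satisfiable.

No assignment of truth values to the variables can make all 30 clauses true simultaneously.

The formula is UNSAT (unsatisfiable).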